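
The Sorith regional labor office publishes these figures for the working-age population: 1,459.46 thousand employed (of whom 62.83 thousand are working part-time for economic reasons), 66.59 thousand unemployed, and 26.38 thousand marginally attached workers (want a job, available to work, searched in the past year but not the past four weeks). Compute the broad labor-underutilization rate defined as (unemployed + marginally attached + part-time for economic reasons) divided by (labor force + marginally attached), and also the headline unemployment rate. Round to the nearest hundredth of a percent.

Broad underutilization rate ≈ 10.04%; headline unemployment rate ≈ 4.36%.

Labor force = 1,459.46 + 66.59 = 1,526.05 thousand.
Numerator = 66.59 + 26.38 + 62.83 = 155.80 thousand.
Denominator = 1,526.05 + 26.38 = 1,552.43 thousand.
Broad rate = 155.80 / 1,552.43 = 10.04%.
Headline unemployment rate = 66.59 / 1,526.05 = 4.36%.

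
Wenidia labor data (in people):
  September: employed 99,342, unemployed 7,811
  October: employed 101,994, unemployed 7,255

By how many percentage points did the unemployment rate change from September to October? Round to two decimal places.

The unemployment rate changed by −0.65 percentage points.

September: labor force = 99,342 + 7,811 = 107,153; u = 7,811/107,153 = 7.29%.
October: labor force = 101,994 + 7,255 = 109,249; u = 7,255/109,249 = 6.64%.
Change = 6.64% − 7.29% = −0.65 pp.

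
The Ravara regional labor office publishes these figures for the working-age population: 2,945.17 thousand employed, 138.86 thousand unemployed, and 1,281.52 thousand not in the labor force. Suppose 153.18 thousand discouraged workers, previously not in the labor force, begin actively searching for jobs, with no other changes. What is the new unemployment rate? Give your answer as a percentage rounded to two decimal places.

Initially, labor force = 2,945.17 + 138.86 = 3,084.03 thousand, so u = 138.86/3,084.03 = 4.50%.
After the change, unemployed and labor force both rise by 153.18 → E = 2,945.17, U = 292.04, labor force = 3,237.21 thousand.
New unemployment rate = 292.04 / 3,237.21 = 9.02%.

New unemployment rate ≈ 9.02%.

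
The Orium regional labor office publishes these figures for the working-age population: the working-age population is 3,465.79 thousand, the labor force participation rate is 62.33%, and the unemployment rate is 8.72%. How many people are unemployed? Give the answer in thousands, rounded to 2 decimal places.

Labor force = 0.6233 × 3,465.79 = 2,160.23 thousand.
Unemployed = 0.0872 × 2,160.23 ≈ 188.37 thousand.

About 188.37 thousand are unemployed.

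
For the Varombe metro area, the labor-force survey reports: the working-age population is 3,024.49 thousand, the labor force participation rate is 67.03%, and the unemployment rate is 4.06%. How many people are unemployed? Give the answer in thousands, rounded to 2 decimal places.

About 82.31 thousand are unemployed.

Labor force = 0.6703 × 3,024.49 = 2,027.32 thousand.
Unemployed = 0.0406 × 2,027.32 ≈ 82.31 thousand.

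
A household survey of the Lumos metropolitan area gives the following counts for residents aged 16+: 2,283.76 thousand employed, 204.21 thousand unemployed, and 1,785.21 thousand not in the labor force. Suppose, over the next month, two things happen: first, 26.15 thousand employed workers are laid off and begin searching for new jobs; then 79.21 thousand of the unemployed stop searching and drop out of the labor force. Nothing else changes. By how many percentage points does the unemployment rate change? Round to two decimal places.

Initially, labor force = 2,283.76 + 204.21 = 2,487.97 thousand, so u = 204.21/2,487.97 = 8.21%.
After the first change, employed falls and unemployed rises by 26.15; labor force unchanged → E = 2,257.61, U = 230.36, labor force = 2,487.97 thousand.
After the second change, unemployed and labor force both fall by 79.21 → E = 2,257.61, U = 151.15, labor force = 2,408.76 thousand.
New unemployment rate = 151.15 / 2,408.76 = 6.28%.
Change = 6.28% − 8.21% = −1.93 percentage points.

The unemployment rate changes by −1.93 percentage points.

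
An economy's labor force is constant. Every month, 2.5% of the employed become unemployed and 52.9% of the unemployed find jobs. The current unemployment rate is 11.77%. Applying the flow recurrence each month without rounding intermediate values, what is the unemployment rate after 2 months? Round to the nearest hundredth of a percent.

With a fixed labor force, u_{t+1} = u_t + s·(1−u_t) − f·u_t = u_t·(1−s−f) + s.
Here 1−s−f = 0.446 and s = 0.025.
u_1 = 0.117700 × 0.446 + 0.025 = 0.077494.
u_2 = 0.077494 × 0.446 + 0.025 = 0.059562.

Unemployment rate after two months ≈ 5.96%.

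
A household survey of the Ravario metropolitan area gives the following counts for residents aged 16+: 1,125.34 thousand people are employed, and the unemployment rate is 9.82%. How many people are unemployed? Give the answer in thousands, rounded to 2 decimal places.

Let U be the number unemployed. The labor force is E + U, and U/(E+U) = 0.0982.
So U = 0.0982 × 1,125.34 / (1 − 0.0982) = 110.5084 / 0.9018 ≈ 122.54 thousand.

About 122.54 thousand are unemployed.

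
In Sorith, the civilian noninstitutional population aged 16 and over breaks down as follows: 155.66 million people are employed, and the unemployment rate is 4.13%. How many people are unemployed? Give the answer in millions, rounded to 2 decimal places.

About 6.71 million are unemployed.

Let U be the number unemployed. The labor force is E + U, and U/(E+U) = 0.0413.
So U = 0.0413 × 155.66 / (1 − 0.0413) = 6.4288 / 0.9587 ≈ 6.71 million.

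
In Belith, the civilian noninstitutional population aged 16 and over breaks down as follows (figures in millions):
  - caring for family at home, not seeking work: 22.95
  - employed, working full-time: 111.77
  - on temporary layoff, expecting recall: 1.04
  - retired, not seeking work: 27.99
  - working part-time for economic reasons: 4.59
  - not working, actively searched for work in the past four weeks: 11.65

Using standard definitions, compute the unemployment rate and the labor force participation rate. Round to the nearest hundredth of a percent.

Employed = 111.77 + 4.59 = 116.36 million (anyone who worked, including part-time for economic reasons, counts as employed).
Unemployed = 1.04 + 11.65 = 12.69 million (jobless and actively searching, or on temporary layoff).
Labor force = 116.36 + 12.69 = 129.05 million.
Not in labor force = 22.95 + 27.99 = 50.94 million (those not working and not actively searching are outside the labor force).
Civilian working-age population = 129.05 + 50.94 = 179.99 million.
Unemployment rate = 12.69 / 129.05 = 9.83%.
Labor force participation rate = 129.05 / 179.99 = 71.70%.

Unemployment rate ≈ 9.83%; labor force participation rate ≈ 71.70%.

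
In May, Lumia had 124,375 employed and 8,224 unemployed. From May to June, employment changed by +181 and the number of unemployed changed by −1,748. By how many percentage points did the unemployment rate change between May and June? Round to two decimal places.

May: labor force = 124,375 + 8,224 = 132,599; u = 8,224/132,599 = 6.20%.
June: labor force = 124,556 + 6,476 = 131,032; u = 6,476/131,032 = 4.94%.
Change = 4.94% − 6.20% = −1.26 pp.

The unemployment rate changed by −1.26 percentage points.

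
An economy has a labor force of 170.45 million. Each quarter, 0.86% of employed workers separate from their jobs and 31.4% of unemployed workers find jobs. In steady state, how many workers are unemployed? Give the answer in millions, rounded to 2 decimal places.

Steady-state unemployment rate u* = s/(s+f) = 0.86/(0.86+31.4) = 0.026658.
Unemployed = u* × labor force = 0.026658 × 170.45 ≈ 4.54 million.

About 4.54 million are unemployed in steady state.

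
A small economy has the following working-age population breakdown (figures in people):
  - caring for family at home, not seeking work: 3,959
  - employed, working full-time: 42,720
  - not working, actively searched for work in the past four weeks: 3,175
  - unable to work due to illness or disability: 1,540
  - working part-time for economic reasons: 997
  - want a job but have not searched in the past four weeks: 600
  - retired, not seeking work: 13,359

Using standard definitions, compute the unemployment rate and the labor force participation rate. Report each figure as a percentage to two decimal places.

Employed = 42,720 + 997 = 43,717 (anyone who worked, including part-time for economic reasons, counts as employed).
Unemployed = 3,175.
Labor force = 43,717 + 3,175 = 46,892.
Not in labor force = 3,959 + 1,540 + 600 + 13,359 = 19,458 (those not working and not actively searching are outside the labor force — including those who want a job but have given up searching).
Civilian working-age population = 46,892 + 19,458 = 66,350.
Unemployment rate = 3,175 / 46,892 = 6.77%.
Labor force participation rate = 46,892 / 66,350 = 70.67%.

Unemployment rate ≈ 6.77%; labor force participation rate ≈ 70.67%.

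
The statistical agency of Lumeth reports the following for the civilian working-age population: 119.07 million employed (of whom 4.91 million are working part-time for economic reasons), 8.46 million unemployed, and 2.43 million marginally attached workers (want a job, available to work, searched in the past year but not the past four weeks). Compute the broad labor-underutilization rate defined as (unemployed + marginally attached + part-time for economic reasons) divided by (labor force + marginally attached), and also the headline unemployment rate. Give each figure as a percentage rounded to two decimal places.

Broad underutilization rate ≈ 12.16%; headline unemployment rate ≈ 6.63%.

Labor force = 119.07 + 8.46 = 127.53 million.
Numerator = 8.46 + 2.43 + 4.91 = 15.80 million.
Denominator = 127.53 + 2.43 = 129.96 million.
Broad rate = 15.80 / 129.96 = 12.16%.
Headline unemployment rate = 8.46 / 127.53 = 6.63%.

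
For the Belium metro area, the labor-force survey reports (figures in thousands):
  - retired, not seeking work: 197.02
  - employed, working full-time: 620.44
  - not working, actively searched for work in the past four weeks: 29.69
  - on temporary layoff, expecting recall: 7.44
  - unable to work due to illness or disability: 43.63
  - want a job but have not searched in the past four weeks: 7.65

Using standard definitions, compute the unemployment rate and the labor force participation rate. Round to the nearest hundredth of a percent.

Unemployment rate ≈ 5.65%; labor force participation rate ≈ 72.59%.

Employed = 620.44 thousand.
Unemployed = 29.69 + 7.44 = 37.13 thousand (jobless and actively searching, or on temporary layoff).
Labor force = 620.44 + 37.13 = 657.57 thousand.
Not in labor force = 197.02 + 43.63 + 7.65 = 248.30 thousand (those not working and not actively searching are outside the labor force — including those who want a job but have given up searching).
Civilian working-age population = 657.57 + 248.30 = 905.87 thousand.
Unemployment rate = 37.13 / 657.57 = 5.65%.
Labor force participation rate = 657.57 / 905.87 = 72.59%.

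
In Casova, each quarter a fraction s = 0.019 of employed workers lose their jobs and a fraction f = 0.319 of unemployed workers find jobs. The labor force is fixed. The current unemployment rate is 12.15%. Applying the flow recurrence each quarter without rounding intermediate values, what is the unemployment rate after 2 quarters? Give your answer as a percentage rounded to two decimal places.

Unemployment rate after two quarters ≈ 8.48%.

With a fixed labor force, u_{t+1} = u_t + s·(1−u_t) − f·u_t = u_t·(1−s−f) + s.
Here 1−s−f = 0.662 and s = 0.019.
u_1 = 0.121500 × 0.662 + 0.019 = 0.099433.
u_2 = 0.099433 × 0.662 + 0.019 = 0.084825.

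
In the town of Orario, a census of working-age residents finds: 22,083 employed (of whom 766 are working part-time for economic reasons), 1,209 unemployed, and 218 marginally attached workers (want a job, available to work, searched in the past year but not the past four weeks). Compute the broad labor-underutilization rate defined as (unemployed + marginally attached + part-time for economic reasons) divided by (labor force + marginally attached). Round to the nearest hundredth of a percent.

Labor force = 22,083 + 1,209 = 23,292.
Numerator = 1,209 + 218 + 766 = 2,193.
Denominator = 23,292 + 218 = 23,510.
Broad rate = 2,193 / 23,510 = 9.33%.

Broad underutilization rate ≈ 9.33%.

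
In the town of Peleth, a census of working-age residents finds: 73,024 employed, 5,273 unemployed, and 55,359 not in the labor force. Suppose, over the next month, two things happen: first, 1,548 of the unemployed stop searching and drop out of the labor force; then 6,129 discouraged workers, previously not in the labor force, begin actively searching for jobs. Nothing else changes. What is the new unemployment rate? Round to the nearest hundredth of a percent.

New unemployment rate ≈ 11.89%.

Initially, labor force = 73,024 + 5,273 = 78,297, so u = 5,273/78,297 = 6.73%.
After the first change, unemployed and labor force both fall by 1,548 → E = 73,024, U = 3,725, labor force = 76,749.
After the second change, unemployed and labor force both rise by 6,129 → E = 73,024, U = 9,854, labor force = 82,878.
New unemployment rate = 9,854 / 82,878 = 11.89%.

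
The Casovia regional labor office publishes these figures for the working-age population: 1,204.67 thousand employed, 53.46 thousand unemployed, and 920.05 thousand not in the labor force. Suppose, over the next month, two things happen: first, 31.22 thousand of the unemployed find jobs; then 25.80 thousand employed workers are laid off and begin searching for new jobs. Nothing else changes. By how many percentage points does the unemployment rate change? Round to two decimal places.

Initially, labor force = 1,204.67 + 53.46 = 1,258.13 thousand, so u = 53.46/1,258.13 = 4.25%.
After the first change, unemployed falls and employed rises by 31.22; labor force unchanged → E = 1,235.89, U = 22.24, labor force = 1,258.13 thousand.
After the second change, employed falls and unemployed rises by 25.80; labor force unchanged → E = 1,210.09, U = 48.04, labor force = 1,258.13 thousand.
New unemployment rate = 48.04 / 1,258.13 = 3.82%.
Change = 3.82% − 4.25% = −0.43 percentage points.

The unemployment rate changes by −0.43 percentage points.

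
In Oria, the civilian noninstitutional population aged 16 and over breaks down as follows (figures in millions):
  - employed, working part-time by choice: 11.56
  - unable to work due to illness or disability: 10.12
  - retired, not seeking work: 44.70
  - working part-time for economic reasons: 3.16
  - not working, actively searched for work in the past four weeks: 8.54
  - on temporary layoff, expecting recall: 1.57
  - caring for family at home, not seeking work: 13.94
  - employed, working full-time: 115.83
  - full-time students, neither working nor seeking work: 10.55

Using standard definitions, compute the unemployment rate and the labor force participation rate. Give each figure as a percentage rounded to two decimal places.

Employed = 11.56 + 3.16 + 115.83 = 130.55 million (anyone who worked, including part-time for economic reasons, counts as employed).
Unemployed = 8.54 + 1.57 = 10.11 million (jobless and actively searching, or on temporary layoff).
Labor force = 130.55 + 10.11 = 140.66 million.
Not in labor force = 10.12 + 44.70 + 13.94 + 10.55 = 79.31 million (those not working and not actively searching are outside the labor force).
Civilian working-age population = 140.66 + 79.31 = 219.97 million.
Unemployment rate = 10.11 / 140.66 = 7.19%.
Labor force participation rate = 140.66 / 219.97 = 63.95%.

Unemployment rate ≈ 7.19%; labor force participation rate ≈ 63.95%.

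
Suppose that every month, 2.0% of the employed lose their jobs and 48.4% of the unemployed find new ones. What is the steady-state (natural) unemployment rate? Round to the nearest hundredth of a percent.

At steady state the flows balance: s·E = f·U, so U/(E+U) = s/(s+f).
u* = 2.0 / (2.0 + 48.4) = 2.0 / 50.40 = 3.97%.

Steady-state unemployment rate ≈ 3.97%.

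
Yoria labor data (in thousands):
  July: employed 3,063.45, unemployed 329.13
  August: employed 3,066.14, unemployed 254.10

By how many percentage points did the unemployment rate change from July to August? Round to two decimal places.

July: labor force = 3,063.45 + 329.13 = 3,392.58; u = 329.13/3,392.58 = 9.70%.
August: labor force = 3,066.14 + 254.10 = 3,320.24; u = 254.10/3,320.24 = 7.65%.
Change = 7.65% − 9.70% = −2.05 pp.

The unemployment rate changed by −2.05 percentage points.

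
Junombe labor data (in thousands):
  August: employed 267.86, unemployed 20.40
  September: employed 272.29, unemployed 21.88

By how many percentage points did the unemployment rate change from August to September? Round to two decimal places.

August: labor force = 267.86 + 20.40 = 288.26; u = 20.40/288.26 = 7.08%.
September: labor force = 272.29 + 21.88 = 294.17; u = 21.88/294.17 = 7.44%.
Change = 7.44% − 7.08% = +0.36 pp.

The unemployment rate changed by +0.36 percentage points.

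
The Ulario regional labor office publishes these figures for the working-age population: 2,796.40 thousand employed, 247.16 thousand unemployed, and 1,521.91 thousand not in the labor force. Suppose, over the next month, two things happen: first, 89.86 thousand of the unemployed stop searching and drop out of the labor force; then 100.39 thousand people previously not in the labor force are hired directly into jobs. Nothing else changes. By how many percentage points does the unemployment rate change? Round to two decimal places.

The unemployment rate changes by −2.97 percentage points.

Initially, labor force = 2,796.40 + 247.16 = 3,043.56 thousand, so u = 247.16/3,043.56 = 8.12%.
After the first change, unemployed and labor force both fall by 89.86 → E = 2,796.40, U = 157.30, labor force = 2,953.70 thousand.
After the second change, employed and labor force both rise by 100.39; unemployed unchanged → E = 2,896.79, U = 157.30, labor force = 3,054.09 thousand.
New unemployment rate = 157.30 / 3,054.09 = 5.15%.
Change = 5.15% − 8.12% = −2.97 percentage points.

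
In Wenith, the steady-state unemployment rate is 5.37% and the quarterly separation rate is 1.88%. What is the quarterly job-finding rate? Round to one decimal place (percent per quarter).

Job-finding rate ≈ 33.1% per quarter.

From u* = s/(s+f): f = s·(1−u)/u.
f = 1.88 × (1 − 0.0537) / 0.0537 = 1.7790 / 0.0537 ≈ 33.1% per quarter.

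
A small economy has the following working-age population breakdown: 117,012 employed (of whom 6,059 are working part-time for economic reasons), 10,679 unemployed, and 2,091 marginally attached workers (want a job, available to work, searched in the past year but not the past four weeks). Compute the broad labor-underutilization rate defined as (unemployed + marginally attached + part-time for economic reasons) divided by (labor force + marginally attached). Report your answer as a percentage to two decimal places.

Broad underutilization rate ≈ 14.51%.

Labor force = 117,012 + 10,679 = 127,691.
Numerator = 10,679 + 2,091 + 6,059 = 18,829.
Denominator = 127,691 + 2,091 = 129,782.
Broad rate = 18,829 / 129,782 = 14.51%.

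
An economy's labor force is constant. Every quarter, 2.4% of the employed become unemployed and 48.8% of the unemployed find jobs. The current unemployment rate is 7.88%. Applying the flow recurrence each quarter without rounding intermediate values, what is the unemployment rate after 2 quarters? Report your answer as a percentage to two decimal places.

Unemployment rate after two quarters ≈ 5.45%.

With a fixed labor force, u_{t+1} = u_t + s·(1−u_t) − f·u_t = u_t·(1−s−f) + s.
Here 1−s−f = 0.488 and s = 0.024.
u_1 = 0.078800 × 0.488 + 0.024 = 0.062454.
u_2 = 0.062454 × 0.488 + 0.024 = 0.054478.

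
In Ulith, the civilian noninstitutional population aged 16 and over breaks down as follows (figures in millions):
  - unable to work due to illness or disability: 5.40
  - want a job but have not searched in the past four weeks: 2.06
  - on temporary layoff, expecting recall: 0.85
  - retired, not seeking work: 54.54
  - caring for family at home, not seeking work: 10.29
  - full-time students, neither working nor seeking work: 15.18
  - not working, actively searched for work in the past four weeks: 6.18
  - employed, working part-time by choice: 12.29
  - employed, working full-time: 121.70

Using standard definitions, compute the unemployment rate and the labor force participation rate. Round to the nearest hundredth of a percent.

Employed = 12.29 + 121.70 = 133.99 million.
Unemployed = 0.85 + 6.18 = 7.03 million (jobless and actively searching, or on temporary layoff).
Labor force = 133.99 + 7.03 = 141.02 million.
Not in labor force = 5.40 + 2.06 + 54.54 + 10.29 + 15.18 = 87.47 million (those not working and not actively searching are outside the labor force — including those who want a job but have given up searching).
Civilian working-age population = 141.02 + 87.47 = 228.49 million.
Unemployment rate = 7.03 / 141.02 = 4.99%.
Labor force participation rate = 141.02 / 228.49 = 61.72%.

Unemployment rate ≈ 4.99%; labor force participation rate ≈ 61.72%.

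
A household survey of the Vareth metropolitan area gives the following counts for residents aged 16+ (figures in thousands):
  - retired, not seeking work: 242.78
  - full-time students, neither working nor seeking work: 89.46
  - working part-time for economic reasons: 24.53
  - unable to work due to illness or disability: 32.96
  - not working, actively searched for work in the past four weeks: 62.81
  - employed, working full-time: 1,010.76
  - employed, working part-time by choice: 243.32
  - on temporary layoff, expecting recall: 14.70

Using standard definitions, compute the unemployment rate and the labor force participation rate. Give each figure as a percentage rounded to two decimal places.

Employed = 24.53 + 1,010.76 + 243.32 = 1,278.61 thousand (anyone who worked, including part-time for economic reasons, counts as employed).
Unemployed = 62.81 + 14.70 = 77.51 thousand (jobless and actively searching, or on temporary layoff).
Labor force = 1,278.61 + 77.51 = 1,356.12 thousand.
Not in labor force = 242.78 + 89.46 + 32.96 = 365.20 thousand (those not working and not actively searching are outside the labor force).
Civilian working-age population = 1,356.12 + 365.20 = 1,721.32 thousand.
Unemployment rate = 77.51 / 1,356.12 = 5.72%.
Labor force participation rate = 1,356.12 / 1,721.32 = 78.78%.

Unemployment rate ≈ 5.72%; labor force participation rate ≈ 78.78%.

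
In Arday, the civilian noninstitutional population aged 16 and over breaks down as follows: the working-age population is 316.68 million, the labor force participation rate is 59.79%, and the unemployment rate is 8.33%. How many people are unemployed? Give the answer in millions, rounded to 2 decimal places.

Labor force = 0.5979 × 316.68 = 189.34 million.
Unemployed = 0.0833 × 189.34 ≈ 15.77 million.

About 15.77 million are unemployed.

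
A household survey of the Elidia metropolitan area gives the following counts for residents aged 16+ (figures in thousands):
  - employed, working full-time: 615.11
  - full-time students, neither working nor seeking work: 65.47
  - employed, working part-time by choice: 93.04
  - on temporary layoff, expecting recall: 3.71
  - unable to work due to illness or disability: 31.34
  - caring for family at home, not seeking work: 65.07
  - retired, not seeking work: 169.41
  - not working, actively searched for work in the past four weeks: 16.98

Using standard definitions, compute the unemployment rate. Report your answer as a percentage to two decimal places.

Unemployment rate ≈ 2.84%.

Employed = 615.11 + 93.04 = 708.15 thousand.
Unemployed = 3.71 + 16.98 = 20.69 thousand (jobless and actively searching, or on temporary layoff).
Labor force = 708.15 + 20.69 = 728.84 thousand.
Unemployment rate = 20.69 / 728.84 = 2.84%.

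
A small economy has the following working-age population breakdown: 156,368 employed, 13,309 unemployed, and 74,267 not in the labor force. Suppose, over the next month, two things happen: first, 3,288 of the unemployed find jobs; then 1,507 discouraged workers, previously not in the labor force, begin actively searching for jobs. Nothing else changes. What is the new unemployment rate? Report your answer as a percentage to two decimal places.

New unemployment rate ≈ 6.73%.

Initially, labor force = 156,368 + 13,309 = 169,677, so u = 13,309/169,677 = 7.84%.
After the first change, unemployed falls and employed rises by 3,288; labor force unchanged → E = 159,656, U = 10,021, labor force = 169,677.
After the second change, unemployed and labor force both rise by 1,507 → E = 159,656, U = 11,528, labor force = 171,184.
New unemployment rate = 11,528 / 171,184 = 6.73%.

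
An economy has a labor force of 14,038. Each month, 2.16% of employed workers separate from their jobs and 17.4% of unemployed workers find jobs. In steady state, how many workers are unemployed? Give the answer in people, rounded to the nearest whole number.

Steady-state unemployment rate u* = s/(s+f) = 2.16/(2.16+17.4) = 0.110429.
Unemployed = u* × labor force = 0.110429 × 14,038 ≈ 1,550.

About 1,550 are unemployed in steady state.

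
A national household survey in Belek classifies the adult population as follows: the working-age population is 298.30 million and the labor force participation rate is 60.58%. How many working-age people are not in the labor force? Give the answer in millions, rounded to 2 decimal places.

Share not in the labor force = 1 − 0.6058 = 0.3942.
Not in labor force = 0.3942 × 298.30 ≈ 117.59 million.

About 117.59 million are not in the labor force.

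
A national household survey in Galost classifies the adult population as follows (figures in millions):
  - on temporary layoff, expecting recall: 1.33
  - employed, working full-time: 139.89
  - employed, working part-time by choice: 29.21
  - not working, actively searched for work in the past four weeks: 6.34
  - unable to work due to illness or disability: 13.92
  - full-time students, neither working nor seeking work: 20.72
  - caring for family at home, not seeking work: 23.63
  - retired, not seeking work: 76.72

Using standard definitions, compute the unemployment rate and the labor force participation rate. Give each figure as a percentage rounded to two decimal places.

Unemployment rate ≈ 4.34%; labor force participation rate ≈ 56.70%.

Employed = 139.89 + 29.21 = 169.10 million.
Unemployed = 1.33 + 6.34 = 7.67 million (jobless and actively searching, or on temporary layoff).
Labor force = 169.10 + 7.67 = 176.77 million.
Not in labor force = 13.92 + 20.72 + 23.63 + 76.72 = 134.99 million (those not working and not actively searching are outside the labor force).
Civilian working-age population = 176.77 + 134.99 = 311.76 million.
Unemployment rate = 7.67 / 176.77 = 4.34%.
Labor force participation rate = 176.77 / 311.76 = 56.70%.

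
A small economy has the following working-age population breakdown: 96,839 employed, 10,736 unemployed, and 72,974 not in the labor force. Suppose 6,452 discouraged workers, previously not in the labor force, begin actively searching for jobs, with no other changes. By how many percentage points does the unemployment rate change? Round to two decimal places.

Initially, labor force = 96,839 + 10,736 = 107,575, so u = 10,736/107,575 = 9.98%.
After the change, unemployed and labor force both rise by 6,452 → E = 96,839, U = 17,188, labor force = 114,027.
New unemployment rate = 17,188 / 114,027 = 15.07%.
Change = 15.07% − 9.98% = +5.09 percentage points.

The unemployment rate changes by +5.09 percentage points.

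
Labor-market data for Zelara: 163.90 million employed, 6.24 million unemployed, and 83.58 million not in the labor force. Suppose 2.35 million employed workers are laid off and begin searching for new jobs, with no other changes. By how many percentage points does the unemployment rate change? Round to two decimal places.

The unemployment rate changes by +1.38 percentage points.

Initially, labor force = 163.90 + 6.24 = 170.14 million, so u = 6.24/170.14 = 3.67%.
After the change, employed falls and unemployed rises by 2.35; labor force unchanged → E = 161.55, U = 8.59, labor force = 170.14 million.
New unemployment rate = 8.59 / 170.14 = 5.05%.
Change = 5.05% − 3.67% = +1.38 percentage points.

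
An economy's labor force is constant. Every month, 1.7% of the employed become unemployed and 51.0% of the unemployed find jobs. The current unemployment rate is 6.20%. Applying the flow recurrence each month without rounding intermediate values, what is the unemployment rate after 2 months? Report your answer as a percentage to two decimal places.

With a fixed labor force, u_{t+1} = u_t + s·(1−u_t) − f·u_t = u_t·(1−s−f) + s.
Here 1−s−f = 0.473 and s = 0.017.
u_1 = 0.062000 × 0.473 + 0.017 = 0.046326.
u_2 = 0.046326 × 0.473 + 0.017 = 0.038912.

Unemployment rate after two months ≈ 3.89%.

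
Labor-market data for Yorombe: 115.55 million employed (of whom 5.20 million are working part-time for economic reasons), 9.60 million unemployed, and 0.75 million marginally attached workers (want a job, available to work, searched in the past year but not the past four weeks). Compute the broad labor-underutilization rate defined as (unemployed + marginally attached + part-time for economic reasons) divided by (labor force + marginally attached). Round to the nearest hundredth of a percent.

Labor force = 115.55 + 9.60 = 125.15 million.
Numerator = 9.60 + 0.75 + 5.20 = 15.55 million.
Denominator = 125.15 + 0.75 = 125.90 million.
Broad rate = 15.55 / 125.90 = 12.35%.

Broad underutilization rate ≈ 12.35%.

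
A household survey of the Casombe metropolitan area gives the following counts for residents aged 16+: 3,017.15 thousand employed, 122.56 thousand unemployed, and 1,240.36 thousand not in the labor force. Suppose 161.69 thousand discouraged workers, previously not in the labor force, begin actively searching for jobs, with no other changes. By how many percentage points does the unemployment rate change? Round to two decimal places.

The unemployment rate changes by +4.71 percentage points.

Initially, labor force = 3,017.15 + 122.56 = 3,139.71 thousand, so u = 122.56/3,139.71 = 3.90%.
After the change, unemployed and labor force both rise by 161.69 → E = 3,017.15, U = 284.25, labor force = 3,301.40 thousand.
New unemployment rate = 284.25 / 3,301.40 = 8.61%.
Change = 8.61% − 3.90% = +4.71 percentage points.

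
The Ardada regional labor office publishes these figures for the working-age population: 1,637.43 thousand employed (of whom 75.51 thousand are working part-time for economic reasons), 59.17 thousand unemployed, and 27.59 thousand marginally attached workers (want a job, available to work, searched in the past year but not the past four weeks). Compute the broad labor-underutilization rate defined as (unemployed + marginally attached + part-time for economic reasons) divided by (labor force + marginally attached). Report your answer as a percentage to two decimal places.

Labor force = 1,637.43 + 59.17 = 1,696.60 thousand.
Numerator = 59.17 + 27.59 + 75.51 = 162.27 thousand.
Denominator = 1,696.60 + 27.59 = 1,724.19 thousand.
Broad rate = 162.27 / 1,724.19 = 9.41%.

Broad underutilization rate ≈ 9.41%.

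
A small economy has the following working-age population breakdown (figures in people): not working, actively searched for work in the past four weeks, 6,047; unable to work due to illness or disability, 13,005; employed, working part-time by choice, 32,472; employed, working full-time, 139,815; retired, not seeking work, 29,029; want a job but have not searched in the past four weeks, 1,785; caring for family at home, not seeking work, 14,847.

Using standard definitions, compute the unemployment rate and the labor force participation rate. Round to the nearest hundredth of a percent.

Unemployment rate ≈ 3.39%; labor force participation rate ≈ 75.25%.

Employed = 32,472 + 139,815 = 172,287.
Unemployed = 6,047.
Labor force = 172,287 + 6,047 = 178,334.
Not in labor force = 13,005 + 29,029 + 1,785 + 14,847 = 58,666 (those not working and not actively searching are outside the labor force — including those who want a job but have given up searching).
Civilian working-age population = 178,334 + 58,666 = 237,000.
Unemployment rate = 6,047 / 178,334 = 3.39%.
Labor force participation rate = 178,334 / 237,000 = 75.25%.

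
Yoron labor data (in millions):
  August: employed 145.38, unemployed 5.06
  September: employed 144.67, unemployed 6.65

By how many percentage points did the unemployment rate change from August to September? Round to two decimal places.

August: labor force = 145.38 + 5.06 = 150.44; u = 5.06/150.44 = 3.36%.
September: labor force = 144.67 + 6.65 = 151.32; u = 6.65/151.32 = 4.39%.
Change = 4.39% − 3.36% = +1.03 pp.

The unemployment rate changed by +1.03 percentage points.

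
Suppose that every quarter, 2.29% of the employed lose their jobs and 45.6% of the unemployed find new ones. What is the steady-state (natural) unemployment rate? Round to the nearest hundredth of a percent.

Steady-state unemployment rate ≈ 4.78%.

At steady state the flows balance: s·E = f·U, so U/(E+U) = s/(s+f).
u* = 2.29 / (2.29 + 45.6) = 2.29 / 47.89 = 4.78%.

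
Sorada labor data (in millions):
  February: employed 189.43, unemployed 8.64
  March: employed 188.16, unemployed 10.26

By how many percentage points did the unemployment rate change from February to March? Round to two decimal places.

February: labor force = 189.43 + 8.64 = 198.07; u = 8.64/198.07 = 4.36%.
March: labor force = 188.16 + 10.26 = 198.42; u = 10.26/198.42 = 5.17%.
Change = 5.17% − 4.36% = +0.81 pp.

The unemployment rate changed by +0.81 percentage points.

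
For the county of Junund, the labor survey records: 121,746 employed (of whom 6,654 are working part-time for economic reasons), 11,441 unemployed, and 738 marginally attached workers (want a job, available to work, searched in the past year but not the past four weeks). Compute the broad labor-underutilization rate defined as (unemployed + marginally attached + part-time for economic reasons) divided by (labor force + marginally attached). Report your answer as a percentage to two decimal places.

Broad underutilization rate ≈ 14.06%.

Labor force = 121,746 + 11,441 = 133,187.
Numerator = 11,441 + 738 + 6,654 = 18,833.
Denominator = 133,187 + 738 = 133,925.
Broad rate = 18,833 / 133,925 = 14.06%.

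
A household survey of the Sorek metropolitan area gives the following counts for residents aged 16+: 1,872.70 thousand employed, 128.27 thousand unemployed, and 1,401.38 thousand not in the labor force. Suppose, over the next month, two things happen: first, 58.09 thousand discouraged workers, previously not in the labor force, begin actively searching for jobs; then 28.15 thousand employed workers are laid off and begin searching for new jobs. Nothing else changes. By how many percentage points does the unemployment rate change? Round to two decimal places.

Initially, labor force = 1,872.70 + 128.27 = 2,000.97 thousand, so u = 128.27/2,000.97 = 6.41%.
After the first change, unemployed and labor force both rise by 58.09 → E = 1,872.70, U = 186.36, labor force = 2,059.06 thousand.
After the second change, employed falls and unemployed rises by 28.15; labor force unchanged → E = 1,844.55, U = 214.51, labor force = 2,059.06 thousand.
New unemployment rate = 214.51 / 2,059.06 = 10.42%.
Change = 10.42% − 6.41% = +4.01 percentage points.

The unemployment rate changes by +4.01 percentage points.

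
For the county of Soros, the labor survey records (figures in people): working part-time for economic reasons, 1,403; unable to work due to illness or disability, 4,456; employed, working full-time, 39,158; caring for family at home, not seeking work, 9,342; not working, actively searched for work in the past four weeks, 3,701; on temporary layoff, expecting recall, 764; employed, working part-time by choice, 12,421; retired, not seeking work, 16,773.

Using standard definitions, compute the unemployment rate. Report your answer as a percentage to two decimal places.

Unemployment rate ≈ 7.77%.

Employed = 1,403 + 39,158 + 12,421 = 52,982 (anyone who worked, including part-time for economic reasons, counts as employed).
Unemployed = 3,701 + 764 = 4,465 (jobless and actively searching, or on temporary layoff).
Labor force = 52,982 + 4,465 = 57,447.
Unemployment rate = 4,465 / 57,447 = 7.77%.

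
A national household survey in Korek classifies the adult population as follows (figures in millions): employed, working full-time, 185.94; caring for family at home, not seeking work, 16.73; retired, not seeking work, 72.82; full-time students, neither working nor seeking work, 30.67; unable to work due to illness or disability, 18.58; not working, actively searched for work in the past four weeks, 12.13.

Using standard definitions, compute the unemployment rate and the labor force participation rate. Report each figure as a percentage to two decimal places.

Employed = 185.94 million.
Unemployed = 12.13 million.
Labor force = 185.94 + 12.13 = 198.07 million.
Not in labor force = 16.73 + 72.82 + 30.67 + 18.58 = 138.80 million (those not working and not actively searching are outside the labor force).
Civilian working-age population = 198.07 + 138.80 = 336.87 million.
Unemployment rate = 12.13 / 198.07 = 6.12%.
Labor force participation rate = 198.07 / 336.87 = 58.80%.

Unemployment rate ≈ 6.12%; labor force participation rate ≈ 58.80%.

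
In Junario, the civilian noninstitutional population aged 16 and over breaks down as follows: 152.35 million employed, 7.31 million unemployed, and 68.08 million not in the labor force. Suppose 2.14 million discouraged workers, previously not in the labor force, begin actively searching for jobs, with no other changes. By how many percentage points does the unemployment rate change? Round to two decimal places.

Initially, labor force = 152.35 + 7.31 = 159.66 million, so u = 7.31/159.66 = 4.58%.
After the change, unemployed and labor force both rise by 2.14 → E = 152.35, U = 9.45, labor force = 161.80 million.
New unemployment rate = 9.45 / 161.80 = 5.84%.
Change = 5.84% − 4.58% = +1.26 percentage points.

The unemployment rate changes by +1.26 percentage points.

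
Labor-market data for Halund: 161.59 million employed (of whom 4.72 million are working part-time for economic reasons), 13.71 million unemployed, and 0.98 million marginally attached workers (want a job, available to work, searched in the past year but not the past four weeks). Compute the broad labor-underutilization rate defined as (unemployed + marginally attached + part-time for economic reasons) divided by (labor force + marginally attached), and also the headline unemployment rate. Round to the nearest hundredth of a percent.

Labor force = 161.59 + 13.71 = 175.30 million.
Numerator = 13.71 + 0.98 + 4.72 = 19.41 million.
Denominator = 175.30 + 0.98 = 176.28 million.
Broad rate = 19.41 / 176.28 = 11.01%.
Headline unemployment rate = 13.71 / 175.30 = 7.82%.

Broad underutilization rate ≈ 11.01%; headline unemployment rate ≈ 7.82%.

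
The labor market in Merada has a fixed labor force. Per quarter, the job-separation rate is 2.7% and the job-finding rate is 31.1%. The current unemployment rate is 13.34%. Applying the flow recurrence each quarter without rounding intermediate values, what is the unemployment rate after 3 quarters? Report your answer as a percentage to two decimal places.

With a fixed labor force, u_{t+1} = u_t + s·(1−u_t) − f·u_t = u_t·(1−s−f) + s.
Here 1−s−f = 0.662 and s = 0.027.
u_1 = 0.133400 × 0.662 + 0.027 = 0.115311.
u_2 = 0.115311 × 0.662 + 0.027 = 0.103336.
u_3 = 0.103336 × 0.662 + 0.027 = 0.095408.

Unemployment rate after three quarters ≈ 9.54%.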